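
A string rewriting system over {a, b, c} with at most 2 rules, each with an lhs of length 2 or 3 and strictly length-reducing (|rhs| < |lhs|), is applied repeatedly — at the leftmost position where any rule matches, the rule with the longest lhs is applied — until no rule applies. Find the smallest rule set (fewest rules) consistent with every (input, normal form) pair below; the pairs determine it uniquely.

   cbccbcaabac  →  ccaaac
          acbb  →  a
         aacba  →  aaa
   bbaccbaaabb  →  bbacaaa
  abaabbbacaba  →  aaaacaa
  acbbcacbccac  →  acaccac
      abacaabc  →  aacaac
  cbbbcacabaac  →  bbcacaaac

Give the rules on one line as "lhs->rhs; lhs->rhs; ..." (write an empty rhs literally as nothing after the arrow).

  | cbccbcaabac => ccbcaabac => ccaabac => ccaaac
  | acbb => ab => a
  | aacba => aaa
  | bbaccbaaabb => bbacaaabb => bbacaaab => bbacaaa

ab->a; cb->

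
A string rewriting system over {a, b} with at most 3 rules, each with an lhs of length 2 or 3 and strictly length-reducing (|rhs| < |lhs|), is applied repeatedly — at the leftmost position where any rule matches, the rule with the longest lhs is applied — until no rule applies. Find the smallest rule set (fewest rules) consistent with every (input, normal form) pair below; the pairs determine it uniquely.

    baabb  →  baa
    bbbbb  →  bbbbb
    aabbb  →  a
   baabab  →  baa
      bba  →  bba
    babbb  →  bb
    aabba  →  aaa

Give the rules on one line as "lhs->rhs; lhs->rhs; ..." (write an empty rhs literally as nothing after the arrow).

  | baabb => baba => baa
  | bbbbb
  | aabbb => abab => aab => a
  | baabab => baaab => baa

ab->; aba->aa; abb->ba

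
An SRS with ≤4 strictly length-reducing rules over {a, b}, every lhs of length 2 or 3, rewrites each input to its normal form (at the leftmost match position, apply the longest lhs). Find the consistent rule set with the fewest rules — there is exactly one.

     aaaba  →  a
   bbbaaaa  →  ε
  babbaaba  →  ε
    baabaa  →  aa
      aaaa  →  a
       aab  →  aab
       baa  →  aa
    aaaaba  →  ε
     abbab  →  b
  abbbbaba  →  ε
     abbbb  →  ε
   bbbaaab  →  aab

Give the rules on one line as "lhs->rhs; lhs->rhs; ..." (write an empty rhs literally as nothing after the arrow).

  | aaaba => ba => a
  | bbbaaaa => abaaaa => aaa => ε
  | babbaaba => abbaaba => aaaaba => aba => ε
  | baabaa => aabaa => aa

aaa->; aba->; ba->a; bb->a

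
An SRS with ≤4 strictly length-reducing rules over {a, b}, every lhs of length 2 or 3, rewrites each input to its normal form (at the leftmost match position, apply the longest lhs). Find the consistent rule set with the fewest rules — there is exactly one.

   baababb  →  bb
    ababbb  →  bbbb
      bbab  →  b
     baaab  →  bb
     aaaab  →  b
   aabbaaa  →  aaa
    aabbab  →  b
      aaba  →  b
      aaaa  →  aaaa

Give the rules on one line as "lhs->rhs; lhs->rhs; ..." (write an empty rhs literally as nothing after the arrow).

ab->b; ba->b; bba->a

  | baababb => bababb => bbabb => abb => bb
  | ababbb => babbb => bbbb
  | bbab => ab => b
  | baaab => baab => bab => bb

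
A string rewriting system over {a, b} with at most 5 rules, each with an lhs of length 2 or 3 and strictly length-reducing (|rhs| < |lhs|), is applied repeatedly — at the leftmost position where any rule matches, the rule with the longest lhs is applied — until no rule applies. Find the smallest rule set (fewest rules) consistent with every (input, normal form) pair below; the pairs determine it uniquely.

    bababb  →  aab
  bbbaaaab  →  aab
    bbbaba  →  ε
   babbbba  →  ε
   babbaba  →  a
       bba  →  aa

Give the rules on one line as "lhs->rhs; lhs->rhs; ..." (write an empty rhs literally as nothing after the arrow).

aaa->; ba->a; bb->b; bba->aa

  | bababb => ababb => aabb => aab
  | bbbaaaab => bbaaaab => aaaaab => aab
  | bbbaba => bbaba => aaba => aaa => ε
  | babbbba => abbbba => abbba => abba => aaa => ε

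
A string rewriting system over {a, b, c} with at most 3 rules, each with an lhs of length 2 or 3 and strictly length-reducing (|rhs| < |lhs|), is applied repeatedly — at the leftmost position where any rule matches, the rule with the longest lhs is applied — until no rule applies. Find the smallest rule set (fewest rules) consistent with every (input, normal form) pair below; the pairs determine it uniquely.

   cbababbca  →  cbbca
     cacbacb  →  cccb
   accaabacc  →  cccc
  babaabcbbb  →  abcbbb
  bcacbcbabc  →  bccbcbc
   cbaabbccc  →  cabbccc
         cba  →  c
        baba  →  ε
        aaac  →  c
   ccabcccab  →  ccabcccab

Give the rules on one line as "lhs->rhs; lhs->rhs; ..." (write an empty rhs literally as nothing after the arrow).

ac->c; ba->

  | cbababbca => cbabbca => cbbca
  | cacbacb => ccbacb => cccb
  | accaabacc => ccaabacc => ccaacc => ccacc => cccc
  | babaabcbbb => baabcbbb => abcbbb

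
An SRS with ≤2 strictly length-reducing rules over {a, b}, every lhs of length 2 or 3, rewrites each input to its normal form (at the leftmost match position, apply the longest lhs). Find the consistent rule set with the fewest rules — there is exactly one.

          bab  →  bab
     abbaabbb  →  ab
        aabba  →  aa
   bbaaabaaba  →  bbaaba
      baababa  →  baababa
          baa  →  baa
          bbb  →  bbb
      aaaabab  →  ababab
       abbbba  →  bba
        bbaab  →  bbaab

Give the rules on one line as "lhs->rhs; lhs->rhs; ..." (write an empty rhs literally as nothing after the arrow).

aaa->ab; abb->

  | bab
  | abbaabbb => aabbb => ab
  | aabba => aa
  | bbaaabaaba => bbabbaaba => bbaaba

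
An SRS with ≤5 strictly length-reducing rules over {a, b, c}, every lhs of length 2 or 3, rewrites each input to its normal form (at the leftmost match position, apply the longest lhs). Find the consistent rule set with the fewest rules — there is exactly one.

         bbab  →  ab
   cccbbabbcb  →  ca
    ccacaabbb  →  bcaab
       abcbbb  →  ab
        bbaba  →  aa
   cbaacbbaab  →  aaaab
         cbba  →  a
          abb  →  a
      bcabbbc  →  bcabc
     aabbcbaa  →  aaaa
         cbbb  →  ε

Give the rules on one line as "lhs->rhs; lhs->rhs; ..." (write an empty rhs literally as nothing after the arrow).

  | bbab => ab
  | cccbbabbcb => ccbabbcb => cabbcb => cacb => ca
  | ccacaabbb => bcaabbb => bcaab
  | abcbbb => abbb => ab

ba->a; bb->; cb->; cca->b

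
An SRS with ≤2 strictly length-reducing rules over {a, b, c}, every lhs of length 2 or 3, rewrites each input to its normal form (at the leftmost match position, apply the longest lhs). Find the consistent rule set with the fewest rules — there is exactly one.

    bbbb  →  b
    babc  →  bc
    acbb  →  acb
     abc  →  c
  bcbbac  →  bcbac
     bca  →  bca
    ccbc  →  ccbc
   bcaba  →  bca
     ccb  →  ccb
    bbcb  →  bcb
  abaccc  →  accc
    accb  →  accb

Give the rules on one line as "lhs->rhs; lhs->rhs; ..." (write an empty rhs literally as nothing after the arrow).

ab->; bb->b

  | bbbb => bbb => bb => b
  | babc => bc
  | acbb => acb
  | abc => c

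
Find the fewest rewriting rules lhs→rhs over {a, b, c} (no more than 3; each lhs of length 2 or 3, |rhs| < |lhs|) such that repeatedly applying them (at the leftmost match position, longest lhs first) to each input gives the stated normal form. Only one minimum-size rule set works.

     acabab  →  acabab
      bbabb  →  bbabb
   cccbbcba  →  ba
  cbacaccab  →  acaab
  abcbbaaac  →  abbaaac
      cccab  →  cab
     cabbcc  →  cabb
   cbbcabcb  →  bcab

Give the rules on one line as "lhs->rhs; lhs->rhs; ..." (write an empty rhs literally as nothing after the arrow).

cb->; cc->

  | acabab
  | bbabb
  | cccbbcba => cbbcba => bcba => ba
  | cbacaccab => acaccab => acaab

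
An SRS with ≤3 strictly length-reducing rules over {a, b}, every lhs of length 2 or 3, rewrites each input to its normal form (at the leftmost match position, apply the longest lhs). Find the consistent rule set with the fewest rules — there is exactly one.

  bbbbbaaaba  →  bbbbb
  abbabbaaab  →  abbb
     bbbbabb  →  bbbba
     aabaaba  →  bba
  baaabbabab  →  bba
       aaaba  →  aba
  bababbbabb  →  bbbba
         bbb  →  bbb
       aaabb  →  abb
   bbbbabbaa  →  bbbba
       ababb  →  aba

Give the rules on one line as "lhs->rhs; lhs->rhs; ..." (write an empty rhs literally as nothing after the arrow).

  | bbbbbaaaba => bbbbbaba => bbbbbaa => bbbbb
  | abbabbaaab => abbabaaab => abbaaaab => abbaab => abbb
  | bbbbabb => bbbbab => bbbba
  | aabaaba => baaba => bba

aa->; bab->ba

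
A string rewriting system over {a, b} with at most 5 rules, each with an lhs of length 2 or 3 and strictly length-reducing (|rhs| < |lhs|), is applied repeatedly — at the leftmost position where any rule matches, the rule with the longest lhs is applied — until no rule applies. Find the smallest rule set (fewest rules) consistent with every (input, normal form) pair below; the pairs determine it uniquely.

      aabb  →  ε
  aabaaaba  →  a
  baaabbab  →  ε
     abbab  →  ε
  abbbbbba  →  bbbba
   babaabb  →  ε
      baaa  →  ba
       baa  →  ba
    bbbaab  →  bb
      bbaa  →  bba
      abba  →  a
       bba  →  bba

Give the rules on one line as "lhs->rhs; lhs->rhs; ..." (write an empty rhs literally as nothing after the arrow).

  | aabb => abb => ε
  | aabaaaba => abaaaba => aaaba => aaba => aba => a
  | baaabbab => baabbab => babbab => bab => ε
  | abbab => ab => ε

aa->a; ab->; abb->; bab->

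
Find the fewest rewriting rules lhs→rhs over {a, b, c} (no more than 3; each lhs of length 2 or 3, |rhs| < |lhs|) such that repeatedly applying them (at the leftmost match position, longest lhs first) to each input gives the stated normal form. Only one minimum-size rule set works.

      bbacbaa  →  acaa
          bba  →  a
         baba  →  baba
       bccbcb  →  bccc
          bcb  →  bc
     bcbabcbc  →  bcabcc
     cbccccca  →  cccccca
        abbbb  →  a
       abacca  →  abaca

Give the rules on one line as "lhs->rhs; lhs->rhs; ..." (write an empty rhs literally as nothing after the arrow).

  | bbacbaa => acbaa => acaa
  | bba => a
  | baba
  | bccbcb => bcccb => bccc

acc->ac; bb->; cb->c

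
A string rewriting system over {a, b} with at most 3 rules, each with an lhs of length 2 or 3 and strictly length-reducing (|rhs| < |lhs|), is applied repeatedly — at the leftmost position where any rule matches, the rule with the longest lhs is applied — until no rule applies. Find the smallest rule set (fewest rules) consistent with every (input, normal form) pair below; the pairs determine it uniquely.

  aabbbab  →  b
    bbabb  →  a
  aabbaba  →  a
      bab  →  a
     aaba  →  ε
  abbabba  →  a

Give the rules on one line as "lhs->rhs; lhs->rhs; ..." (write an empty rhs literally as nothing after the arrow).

aa->; ba->; bab->a

  | aabbbab => bbbab => bba => b
  | bbabb => bab => a
  | aabbaba => bbaba => baa => a
  | bab => a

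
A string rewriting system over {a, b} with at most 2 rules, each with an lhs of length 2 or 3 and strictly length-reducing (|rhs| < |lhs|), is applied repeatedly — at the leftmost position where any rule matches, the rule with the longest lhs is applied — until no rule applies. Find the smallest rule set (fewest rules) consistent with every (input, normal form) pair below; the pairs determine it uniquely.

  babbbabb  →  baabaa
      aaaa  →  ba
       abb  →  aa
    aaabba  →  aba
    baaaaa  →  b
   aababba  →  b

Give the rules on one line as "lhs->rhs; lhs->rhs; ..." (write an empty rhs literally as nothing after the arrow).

aaa->b; bb->a

  | babbbabb => baababb => baabaa
  | aaaa => ba
  | abb => aa
  | aaabba => bbba => aba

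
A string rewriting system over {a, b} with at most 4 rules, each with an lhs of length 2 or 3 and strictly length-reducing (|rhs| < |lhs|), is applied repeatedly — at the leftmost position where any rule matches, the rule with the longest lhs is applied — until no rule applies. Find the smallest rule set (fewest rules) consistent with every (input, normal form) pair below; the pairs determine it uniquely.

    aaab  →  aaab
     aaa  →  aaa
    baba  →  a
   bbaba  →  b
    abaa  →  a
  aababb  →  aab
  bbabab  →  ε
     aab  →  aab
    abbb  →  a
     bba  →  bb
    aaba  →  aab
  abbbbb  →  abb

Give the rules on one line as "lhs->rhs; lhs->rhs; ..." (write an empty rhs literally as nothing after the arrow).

  | aaab
  | aaa
  | baba => a
  | bbaba => ba => b

ba->b; baa->; bab->; bbb->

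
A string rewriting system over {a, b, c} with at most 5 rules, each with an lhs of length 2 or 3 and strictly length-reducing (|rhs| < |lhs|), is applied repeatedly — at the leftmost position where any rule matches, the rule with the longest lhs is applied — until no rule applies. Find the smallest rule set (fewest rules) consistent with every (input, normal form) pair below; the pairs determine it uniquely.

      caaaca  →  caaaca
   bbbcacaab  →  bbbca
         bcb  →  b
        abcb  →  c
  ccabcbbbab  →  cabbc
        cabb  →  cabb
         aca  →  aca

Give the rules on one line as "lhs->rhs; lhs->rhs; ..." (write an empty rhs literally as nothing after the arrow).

aab->b; abc->ba; bab->c; cb->

  | caaaca
  | bbbcacaab => bbbcacb => bbbca
  | bcb => b
  | abcb => bab => c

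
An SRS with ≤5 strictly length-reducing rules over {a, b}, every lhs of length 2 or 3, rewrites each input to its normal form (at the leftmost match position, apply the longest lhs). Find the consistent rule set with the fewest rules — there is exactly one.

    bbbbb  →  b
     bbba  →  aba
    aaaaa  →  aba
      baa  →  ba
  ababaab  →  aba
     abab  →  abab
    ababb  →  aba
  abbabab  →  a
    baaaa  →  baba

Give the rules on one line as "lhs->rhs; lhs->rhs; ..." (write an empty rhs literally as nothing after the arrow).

  | bbbbb => abbb => aab => b
  | bbba => aba
  | aaaaa => abaa => aba
  | baa => ba

aa->a; aaa->ab; aab->b; bb->a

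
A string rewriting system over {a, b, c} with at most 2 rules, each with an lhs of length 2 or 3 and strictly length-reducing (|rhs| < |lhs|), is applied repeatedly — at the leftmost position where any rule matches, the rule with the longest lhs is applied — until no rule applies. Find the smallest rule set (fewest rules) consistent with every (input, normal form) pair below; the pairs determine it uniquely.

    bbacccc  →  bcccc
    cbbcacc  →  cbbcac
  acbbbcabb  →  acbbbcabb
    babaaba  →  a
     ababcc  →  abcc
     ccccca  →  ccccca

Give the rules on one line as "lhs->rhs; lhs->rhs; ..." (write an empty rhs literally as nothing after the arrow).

  | bbacccc => bcccc
  | cbbcacc => cbbcac
  | acbbbcabb
  | babaaba => baaba => aba => a

acc->ac; ba->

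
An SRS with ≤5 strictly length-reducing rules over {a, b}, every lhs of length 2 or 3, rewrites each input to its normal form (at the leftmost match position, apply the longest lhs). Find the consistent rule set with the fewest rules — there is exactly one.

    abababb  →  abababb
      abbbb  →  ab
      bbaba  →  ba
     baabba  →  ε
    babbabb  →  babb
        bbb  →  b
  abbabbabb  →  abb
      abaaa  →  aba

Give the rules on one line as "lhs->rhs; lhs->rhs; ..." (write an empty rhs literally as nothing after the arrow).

  | abababb
  | abbbb => aaab => ab
  | bbaba => ba
  | baabba => bbbba => aaba => bba => ε

aa->b; aaa->a; bba->; bbb->aa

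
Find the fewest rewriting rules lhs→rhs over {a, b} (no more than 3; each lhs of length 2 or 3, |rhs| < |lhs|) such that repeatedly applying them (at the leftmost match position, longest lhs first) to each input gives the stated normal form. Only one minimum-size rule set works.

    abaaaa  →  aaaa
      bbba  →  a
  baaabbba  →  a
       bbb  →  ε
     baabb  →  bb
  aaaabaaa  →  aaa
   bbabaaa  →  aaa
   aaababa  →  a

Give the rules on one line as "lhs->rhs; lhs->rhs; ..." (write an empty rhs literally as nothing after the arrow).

ab->b; ba->a; bbb->

  | abaaaa => baaaa => aaaa
  | bbba => a
  | baaabbba => aaabbba => aabbba => abbba => bbba => a
  | bbb => ε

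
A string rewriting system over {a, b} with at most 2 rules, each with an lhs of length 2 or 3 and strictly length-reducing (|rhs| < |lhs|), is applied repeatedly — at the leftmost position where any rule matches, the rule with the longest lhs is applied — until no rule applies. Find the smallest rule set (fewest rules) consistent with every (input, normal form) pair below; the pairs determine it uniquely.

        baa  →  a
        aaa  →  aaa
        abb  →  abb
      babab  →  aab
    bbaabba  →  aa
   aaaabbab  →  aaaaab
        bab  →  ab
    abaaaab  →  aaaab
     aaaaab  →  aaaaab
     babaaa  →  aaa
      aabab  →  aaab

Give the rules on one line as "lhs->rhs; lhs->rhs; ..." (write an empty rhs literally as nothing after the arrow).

ba->a; baa->a

  | baa => a
  | aaa
  | abb
  | babab => abab => aab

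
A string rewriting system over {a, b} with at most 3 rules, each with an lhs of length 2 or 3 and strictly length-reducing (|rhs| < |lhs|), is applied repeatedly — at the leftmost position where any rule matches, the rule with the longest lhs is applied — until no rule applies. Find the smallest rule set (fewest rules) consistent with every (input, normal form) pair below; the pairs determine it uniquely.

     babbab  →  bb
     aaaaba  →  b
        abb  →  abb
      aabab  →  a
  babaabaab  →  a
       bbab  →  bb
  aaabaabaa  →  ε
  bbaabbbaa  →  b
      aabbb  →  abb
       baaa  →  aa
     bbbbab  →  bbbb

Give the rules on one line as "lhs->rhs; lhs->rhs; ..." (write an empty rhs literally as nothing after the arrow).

  | babbab => bbab => bb
  | aaaaba => bbaba => bba => b
  | abb
  | aabab => aab => a

aaa->bb; aab->a; ba->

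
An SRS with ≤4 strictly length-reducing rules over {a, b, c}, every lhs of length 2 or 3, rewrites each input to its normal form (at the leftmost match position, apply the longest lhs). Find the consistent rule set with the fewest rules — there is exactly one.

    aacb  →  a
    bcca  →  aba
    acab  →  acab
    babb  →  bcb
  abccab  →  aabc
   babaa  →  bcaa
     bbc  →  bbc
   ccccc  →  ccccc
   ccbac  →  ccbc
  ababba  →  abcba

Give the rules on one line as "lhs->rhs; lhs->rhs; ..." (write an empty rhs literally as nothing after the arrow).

  | aacb => a
  | bcca => aba
  | acab
  | babb => bcb

acb->; bab->bc; bac->bc; bcc->ab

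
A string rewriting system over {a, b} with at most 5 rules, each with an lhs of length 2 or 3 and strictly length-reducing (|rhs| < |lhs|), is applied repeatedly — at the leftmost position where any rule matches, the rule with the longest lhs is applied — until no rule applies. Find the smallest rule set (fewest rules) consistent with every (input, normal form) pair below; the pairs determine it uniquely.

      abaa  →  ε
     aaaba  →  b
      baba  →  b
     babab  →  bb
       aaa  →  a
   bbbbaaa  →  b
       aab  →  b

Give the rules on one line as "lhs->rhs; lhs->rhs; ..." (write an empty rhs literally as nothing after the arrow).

aa->; aba->b; ba->; bab->ab

  | abaa => ba => ε
  | aaaba => aba => b
  | baba => aba => b
  | babab => abab => bb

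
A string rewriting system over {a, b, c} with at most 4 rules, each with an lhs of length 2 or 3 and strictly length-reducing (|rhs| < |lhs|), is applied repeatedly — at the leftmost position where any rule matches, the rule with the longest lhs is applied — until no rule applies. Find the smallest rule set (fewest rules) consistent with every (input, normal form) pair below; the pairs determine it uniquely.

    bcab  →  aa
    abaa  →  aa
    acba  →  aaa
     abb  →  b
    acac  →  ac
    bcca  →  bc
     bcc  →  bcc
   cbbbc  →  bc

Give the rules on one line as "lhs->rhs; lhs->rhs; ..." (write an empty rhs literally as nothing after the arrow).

  | bcab => acb => aa
  | abaa => aa
  | acba => aaa
  | abb => b

ab->; bca->ac; ca->; cb->a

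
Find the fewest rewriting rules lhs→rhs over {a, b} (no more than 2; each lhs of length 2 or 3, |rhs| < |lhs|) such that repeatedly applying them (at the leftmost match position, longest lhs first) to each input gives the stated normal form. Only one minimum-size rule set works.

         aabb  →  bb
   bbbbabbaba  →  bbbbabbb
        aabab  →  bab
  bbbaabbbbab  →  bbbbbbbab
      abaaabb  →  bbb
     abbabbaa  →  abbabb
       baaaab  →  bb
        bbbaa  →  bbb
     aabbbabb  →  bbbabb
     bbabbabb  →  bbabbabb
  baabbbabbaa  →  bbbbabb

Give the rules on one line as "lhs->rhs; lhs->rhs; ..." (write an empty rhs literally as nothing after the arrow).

  | aabb => bb
  | bbbbabbaba => bbbbabbb
  | aabab => bab
  | bbbaabbbbab => bbbbbbbab

aa->; aba->b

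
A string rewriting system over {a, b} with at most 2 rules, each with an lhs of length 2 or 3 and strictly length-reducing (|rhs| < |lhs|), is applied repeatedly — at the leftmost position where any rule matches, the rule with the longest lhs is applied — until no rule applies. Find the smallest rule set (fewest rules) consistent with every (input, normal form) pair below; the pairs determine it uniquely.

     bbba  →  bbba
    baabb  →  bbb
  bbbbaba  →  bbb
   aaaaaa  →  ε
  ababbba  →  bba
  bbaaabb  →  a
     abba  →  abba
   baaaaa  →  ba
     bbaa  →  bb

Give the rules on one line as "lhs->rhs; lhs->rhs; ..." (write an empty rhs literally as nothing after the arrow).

  | bbba
  | baabb => bbb
  | bbbbaba => bbbaa => bbb
  | aaaaaa => aaaa => aa => ε

aa->; bab->a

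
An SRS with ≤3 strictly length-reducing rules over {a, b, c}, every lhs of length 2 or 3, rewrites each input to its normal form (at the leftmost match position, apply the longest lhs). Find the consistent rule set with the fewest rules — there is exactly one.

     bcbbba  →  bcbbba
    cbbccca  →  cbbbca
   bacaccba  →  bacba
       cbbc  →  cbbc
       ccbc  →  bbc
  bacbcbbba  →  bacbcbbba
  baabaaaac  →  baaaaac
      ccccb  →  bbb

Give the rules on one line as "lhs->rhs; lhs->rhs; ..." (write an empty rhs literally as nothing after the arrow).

ab->; cc->b

  | bcbbba
  | cbbccca => cbbbca
  | bacaccba => bacabba => bacba
  | cbbc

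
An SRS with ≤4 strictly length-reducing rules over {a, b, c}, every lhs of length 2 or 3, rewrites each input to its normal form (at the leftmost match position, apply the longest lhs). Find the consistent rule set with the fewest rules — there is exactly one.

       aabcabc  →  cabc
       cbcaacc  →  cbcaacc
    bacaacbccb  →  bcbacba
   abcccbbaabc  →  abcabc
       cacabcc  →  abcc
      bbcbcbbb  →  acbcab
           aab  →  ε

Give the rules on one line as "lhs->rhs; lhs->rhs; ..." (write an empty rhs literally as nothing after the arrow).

  | aabcabc => cabc
  | cbcaacc
  | bacaacbccb => bcbacbccb => bcbacba
  | abcccbbaabc => abcabaabc => abcabc

aab->; aca->cb; bb->a; ccb->a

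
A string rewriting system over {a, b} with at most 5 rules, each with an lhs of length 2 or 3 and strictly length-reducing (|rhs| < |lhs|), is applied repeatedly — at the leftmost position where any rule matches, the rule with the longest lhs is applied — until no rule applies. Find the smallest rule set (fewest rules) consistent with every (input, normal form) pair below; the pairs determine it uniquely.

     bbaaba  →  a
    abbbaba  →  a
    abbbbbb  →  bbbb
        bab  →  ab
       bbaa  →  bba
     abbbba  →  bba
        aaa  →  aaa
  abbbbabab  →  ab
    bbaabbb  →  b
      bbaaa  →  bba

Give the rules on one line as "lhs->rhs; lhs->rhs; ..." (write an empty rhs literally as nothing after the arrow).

  | bbaaba => bbaba => baba => aba => a
  | abbbaba => baba => aba => a
  | abbbbbb => bbbb
  | bab => ab

aba->a; abb->; baa->ba; bab->ab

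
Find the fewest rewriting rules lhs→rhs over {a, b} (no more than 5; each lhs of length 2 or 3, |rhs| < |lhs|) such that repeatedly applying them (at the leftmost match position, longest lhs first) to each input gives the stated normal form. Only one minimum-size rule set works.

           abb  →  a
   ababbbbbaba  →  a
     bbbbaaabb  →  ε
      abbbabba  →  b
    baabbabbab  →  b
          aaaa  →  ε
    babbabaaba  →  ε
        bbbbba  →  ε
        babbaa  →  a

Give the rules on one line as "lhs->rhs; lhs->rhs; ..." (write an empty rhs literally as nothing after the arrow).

  | abb => a
  | ababbbbbaba => abbbbbaba => abbbaba => ababa => aba => a
  | bbbbaaabb => bbaaabb => abaabb => aabb => bb => ε
  | abbbabba => ababba => abba => aab => b

aa->; ba->; bb->; bba->ab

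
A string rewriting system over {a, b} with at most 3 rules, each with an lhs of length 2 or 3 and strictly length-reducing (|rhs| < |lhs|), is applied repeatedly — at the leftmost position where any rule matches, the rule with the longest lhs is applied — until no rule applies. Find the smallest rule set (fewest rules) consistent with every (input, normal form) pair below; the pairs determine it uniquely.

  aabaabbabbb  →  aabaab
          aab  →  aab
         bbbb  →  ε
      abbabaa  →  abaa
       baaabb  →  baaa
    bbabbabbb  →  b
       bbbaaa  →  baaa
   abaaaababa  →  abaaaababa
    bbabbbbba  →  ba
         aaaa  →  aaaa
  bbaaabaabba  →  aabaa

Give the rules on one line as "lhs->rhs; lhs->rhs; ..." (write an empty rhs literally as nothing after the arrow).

  | aabaabbabbb => aabaabbb => aabaab
  | aab
  | bbbb => bb => ε
  | abbabaa => abaa

bb->; bba->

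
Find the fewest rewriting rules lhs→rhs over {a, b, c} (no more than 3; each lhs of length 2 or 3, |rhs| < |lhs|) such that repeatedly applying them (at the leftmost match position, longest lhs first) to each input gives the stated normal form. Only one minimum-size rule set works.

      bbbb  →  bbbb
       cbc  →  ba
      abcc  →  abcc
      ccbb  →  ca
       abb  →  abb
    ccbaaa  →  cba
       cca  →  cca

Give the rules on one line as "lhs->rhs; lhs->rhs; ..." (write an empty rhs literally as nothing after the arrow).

aaa->c; cbb->a; cbc->ba

  | bbbb
  | cbc => ba
  | abcc
  | ccbb => ca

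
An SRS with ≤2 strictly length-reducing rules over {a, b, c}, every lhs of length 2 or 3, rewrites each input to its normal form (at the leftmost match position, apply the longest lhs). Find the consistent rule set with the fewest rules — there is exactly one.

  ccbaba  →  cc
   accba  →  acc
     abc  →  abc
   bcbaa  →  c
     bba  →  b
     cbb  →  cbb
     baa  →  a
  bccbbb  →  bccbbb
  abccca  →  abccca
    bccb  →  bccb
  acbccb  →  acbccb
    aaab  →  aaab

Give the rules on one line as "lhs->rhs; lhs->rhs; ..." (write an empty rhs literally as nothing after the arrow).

ba->; bca->c

  | ccbaba => ccba => cc
  | accba => acc
  | abc
  | bcbaa => bca => c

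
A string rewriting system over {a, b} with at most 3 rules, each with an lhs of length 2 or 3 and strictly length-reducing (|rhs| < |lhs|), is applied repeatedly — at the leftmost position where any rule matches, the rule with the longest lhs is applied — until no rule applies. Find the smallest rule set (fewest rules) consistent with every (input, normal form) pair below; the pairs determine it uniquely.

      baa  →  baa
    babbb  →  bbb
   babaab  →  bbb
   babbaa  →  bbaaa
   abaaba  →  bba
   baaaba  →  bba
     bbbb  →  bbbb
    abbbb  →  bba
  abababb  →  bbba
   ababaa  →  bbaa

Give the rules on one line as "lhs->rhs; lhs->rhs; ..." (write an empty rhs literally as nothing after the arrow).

  | baa
  | babbb => bbab => bbb
  | babaab => bbaab => bbab => bbb
  | babbaa => bbaaa

ab->b; abb->ba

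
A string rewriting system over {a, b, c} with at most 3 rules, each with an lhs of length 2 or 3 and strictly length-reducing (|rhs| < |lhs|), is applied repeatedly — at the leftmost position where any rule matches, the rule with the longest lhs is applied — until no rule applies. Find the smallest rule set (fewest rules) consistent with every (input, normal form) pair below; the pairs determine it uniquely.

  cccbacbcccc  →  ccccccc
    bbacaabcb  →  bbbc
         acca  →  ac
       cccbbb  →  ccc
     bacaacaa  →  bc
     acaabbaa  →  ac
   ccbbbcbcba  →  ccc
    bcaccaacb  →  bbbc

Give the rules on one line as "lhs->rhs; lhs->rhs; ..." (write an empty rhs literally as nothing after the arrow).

ba->c; ca->b; cb->c

  | cccbacbcccc => cccacbcccc => ccbcbcccc => cccbcccc => ccccccc
  | bbacaabcb => bccaabcb => bcbabcb => bcabcb => bbbcb => bbbc
  | acca => acb => ac
  | cccbbb => cccbb => cccb => ccc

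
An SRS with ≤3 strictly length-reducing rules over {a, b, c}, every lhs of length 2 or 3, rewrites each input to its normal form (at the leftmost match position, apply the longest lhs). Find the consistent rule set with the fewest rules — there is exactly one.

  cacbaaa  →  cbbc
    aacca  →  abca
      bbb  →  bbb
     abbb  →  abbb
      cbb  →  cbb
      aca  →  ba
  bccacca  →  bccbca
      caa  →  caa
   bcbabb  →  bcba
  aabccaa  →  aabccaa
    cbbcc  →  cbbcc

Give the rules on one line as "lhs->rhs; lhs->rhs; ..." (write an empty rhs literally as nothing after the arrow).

  | cacbaaa => cbbaaa => cbbc
  | aacca => abca
  | bbb
  | abbb

aaa->c; ac->b; bab->ba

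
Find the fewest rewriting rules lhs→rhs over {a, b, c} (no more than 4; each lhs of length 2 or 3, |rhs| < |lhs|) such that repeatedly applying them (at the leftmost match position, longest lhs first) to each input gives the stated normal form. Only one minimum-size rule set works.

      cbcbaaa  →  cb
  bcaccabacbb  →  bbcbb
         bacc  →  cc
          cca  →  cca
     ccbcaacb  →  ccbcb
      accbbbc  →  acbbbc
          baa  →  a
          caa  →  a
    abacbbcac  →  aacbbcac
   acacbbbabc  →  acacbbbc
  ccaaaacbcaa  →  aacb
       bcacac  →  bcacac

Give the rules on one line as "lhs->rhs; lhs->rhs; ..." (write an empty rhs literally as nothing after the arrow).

  | cbcbaaa => cbcaa => cbab => cb
  | bcaccabacbb => bcacabacbb => bcacaacbb => bcaabcbb => babbcbb => bbcbb
  | bacc => cc
  | cca

ab->a; acc->ac; ba->; caa->ab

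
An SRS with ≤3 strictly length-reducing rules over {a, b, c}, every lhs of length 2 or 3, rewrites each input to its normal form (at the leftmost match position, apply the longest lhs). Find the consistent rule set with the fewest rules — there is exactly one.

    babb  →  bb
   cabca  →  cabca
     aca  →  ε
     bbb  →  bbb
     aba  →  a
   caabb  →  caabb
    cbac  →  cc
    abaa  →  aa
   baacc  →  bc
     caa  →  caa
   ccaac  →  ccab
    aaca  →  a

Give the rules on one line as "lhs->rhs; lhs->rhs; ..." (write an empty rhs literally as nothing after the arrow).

  | babb => bb
  | cabca
  | aca => ba => ε
  | bbb

ac->b; ba->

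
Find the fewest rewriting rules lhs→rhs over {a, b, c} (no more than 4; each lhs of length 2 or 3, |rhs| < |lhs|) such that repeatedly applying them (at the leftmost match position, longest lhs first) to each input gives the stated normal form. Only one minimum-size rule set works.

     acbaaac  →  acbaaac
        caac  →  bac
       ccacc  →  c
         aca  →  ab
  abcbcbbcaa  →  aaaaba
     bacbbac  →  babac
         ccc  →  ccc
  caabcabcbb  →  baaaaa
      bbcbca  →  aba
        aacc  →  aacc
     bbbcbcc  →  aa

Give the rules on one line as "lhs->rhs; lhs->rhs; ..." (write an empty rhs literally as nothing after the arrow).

bb->a; bc->a; bcc->; ca->b

  | acbaaac
  | caac => bac
  | ccacc => cbcc => c
  | aca => ab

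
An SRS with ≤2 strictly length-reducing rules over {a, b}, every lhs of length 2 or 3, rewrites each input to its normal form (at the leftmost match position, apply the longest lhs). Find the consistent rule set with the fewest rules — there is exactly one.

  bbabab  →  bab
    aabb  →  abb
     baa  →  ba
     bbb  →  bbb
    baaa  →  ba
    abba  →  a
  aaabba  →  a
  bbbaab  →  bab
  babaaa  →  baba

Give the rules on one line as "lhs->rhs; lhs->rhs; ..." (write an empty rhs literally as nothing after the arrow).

  | bbabab => bab
  | aabb => abb
  | baa => ba
  | bbb

aa->a; bba->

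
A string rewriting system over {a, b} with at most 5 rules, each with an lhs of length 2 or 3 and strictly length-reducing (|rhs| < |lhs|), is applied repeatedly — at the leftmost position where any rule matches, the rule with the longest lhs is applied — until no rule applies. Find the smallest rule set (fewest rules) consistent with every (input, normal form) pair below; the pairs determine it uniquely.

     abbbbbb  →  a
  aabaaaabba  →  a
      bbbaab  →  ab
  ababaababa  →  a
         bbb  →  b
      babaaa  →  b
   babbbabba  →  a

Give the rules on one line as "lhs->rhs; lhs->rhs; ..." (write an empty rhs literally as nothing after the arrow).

aa->b; aaa->b; ba->; bb->

  | abbbbbb => abbbb => abb => a
  | aabaaaabba => bbaaaabba => aaaabba => babba => bba => a
  | bbbaab => baab => ab
  | ababaababa => abaababa => aababa => bbaba => aba => a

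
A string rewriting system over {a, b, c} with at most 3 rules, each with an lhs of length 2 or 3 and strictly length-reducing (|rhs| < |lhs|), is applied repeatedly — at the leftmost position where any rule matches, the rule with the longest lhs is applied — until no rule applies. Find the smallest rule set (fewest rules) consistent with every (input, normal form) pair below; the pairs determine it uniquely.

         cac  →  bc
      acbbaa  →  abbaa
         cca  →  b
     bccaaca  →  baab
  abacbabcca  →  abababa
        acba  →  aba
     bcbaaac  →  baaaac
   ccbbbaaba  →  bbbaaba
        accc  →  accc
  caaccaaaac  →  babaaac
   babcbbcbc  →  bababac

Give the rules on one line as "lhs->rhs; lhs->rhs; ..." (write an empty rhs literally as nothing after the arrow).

  | cac => bc
  | acbbaa => abbaa
  | cca => cb => b
  | bccaaca => bcbaca => baaca => baab

bcb->ba; ca->b; cb->b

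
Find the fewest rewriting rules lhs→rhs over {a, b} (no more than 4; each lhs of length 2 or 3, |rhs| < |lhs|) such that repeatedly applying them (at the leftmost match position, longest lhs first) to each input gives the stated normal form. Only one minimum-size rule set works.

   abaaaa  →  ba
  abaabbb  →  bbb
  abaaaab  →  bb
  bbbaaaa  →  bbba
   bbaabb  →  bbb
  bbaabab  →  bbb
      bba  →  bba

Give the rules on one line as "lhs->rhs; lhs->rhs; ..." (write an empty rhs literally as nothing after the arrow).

aaa->; aab->; ab->b

  | abaaaa => baaaa => ba
  | abaabbb => baabbb => bbb
  | abaaaab => baaaab => bab => bb
  | bbbaaaa => bbba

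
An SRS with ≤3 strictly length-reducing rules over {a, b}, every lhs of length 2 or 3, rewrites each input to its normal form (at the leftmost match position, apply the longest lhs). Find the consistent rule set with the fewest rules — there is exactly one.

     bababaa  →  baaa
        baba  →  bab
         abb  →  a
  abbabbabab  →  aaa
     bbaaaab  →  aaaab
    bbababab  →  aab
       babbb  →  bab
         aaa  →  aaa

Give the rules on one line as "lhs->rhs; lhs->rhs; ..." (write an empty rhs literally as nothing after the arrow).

aba->ab; bb->

  | bababaa => babbaa => baaa
  | baba => bab
  | abb => a
  | abbabbabab => aabbabab => aaabab => aaabb => aaa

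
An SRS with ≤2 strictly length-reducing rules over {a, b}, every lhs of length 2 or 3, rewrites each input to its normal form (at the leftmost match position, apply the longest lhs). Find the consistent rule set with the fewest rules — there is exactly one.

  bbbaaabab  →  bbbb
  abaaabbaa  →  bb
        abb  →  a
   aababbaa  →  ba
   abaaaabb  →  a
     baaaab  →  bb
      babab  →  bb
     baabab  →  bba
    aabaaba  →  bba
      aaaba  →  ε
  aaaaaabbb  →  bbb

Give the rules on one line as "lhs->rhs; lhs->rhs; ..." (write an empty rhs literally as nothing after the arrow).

aa->; ab->a

  | bbbaaabab => bbbabab => bbbaab => bbbb
  | abaaabbaa => aaaabbaa => aabbaa => bbaa => bb
  | abb => ab => a
  | aababbaa => babbaa => babaa => baaa => ba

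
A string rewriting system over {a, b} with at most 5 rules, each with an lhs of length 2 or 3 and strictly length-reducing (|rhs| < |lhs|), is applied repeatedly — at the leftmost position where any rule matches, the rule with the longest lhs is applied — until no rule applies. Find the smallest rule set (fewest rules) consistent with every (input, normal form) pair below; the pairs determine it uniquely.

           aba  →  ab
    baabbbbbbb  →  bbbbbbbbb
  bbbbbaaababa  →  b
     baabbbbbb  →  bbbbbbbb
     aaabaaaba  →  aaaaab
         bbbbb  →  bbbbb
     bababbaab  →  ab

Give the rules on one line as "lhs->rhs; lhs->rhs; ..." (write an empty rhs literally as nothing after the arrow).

abb->aa; ba->b; baa->bb; bba->

  | aba => ab
  | baabbbbbbb => bbbbbbbbb
  | bbbbbaaababa => bbbaababa => bababa => bbaba => ba => b
  | baabbbbbb => bbbbbbbb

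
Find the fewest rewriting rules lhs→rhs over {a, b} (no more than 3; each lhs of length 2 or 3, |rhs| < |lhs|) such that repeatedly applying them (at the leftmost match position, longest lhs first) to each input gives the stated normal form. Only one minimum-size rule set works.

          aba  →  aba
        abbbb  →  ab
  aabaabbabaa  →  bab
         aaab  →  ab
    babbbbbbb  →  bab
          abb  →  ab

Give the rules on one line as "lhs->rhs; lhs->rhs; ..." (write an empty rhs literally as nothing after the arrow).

  | aba
  | abbbb => abbb => abb => ab
  | aabaabbabaa => baabbabaa => bbbabaa => bbabaa => babaa => bab
  | aaab => ab

aa->; bb->b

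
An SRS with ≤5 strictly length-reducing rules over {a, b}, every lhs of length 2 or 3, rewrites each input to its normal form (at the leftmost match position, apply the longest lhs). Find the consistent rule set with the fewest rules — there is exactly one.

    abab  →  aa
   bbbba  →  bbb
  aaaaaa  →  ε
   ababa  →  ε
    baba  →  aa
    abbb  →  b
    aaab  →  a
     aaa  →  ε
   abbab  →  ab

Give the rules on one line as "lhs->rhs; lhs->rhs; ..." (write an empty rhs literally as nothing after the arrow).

aaa->ba; abb->; ba->; bab->a

  | abab => aa
  | bbbba => bbb
  | aaaaaa => baaaa => aaa => ba => ε
  | ababa => aaa => ba => ε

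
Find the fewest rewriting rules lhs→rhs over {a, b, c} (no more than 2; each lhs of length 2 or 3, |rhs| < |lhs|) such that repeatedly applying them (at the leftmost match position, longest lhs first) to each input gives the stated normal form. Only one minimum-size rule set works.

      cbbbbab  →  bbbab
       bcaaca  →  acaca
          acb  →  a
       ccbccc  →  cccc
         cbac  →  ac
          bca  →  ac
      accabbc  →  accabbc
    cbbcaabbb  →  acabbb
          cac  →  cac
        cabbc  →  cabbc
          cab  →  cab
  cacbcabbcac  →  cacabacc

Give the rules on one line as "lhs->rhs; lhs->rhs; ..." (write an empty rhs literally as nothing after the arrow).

  | cbbbbab => bbbab
  | bcaaca => acaca
  | acb => a
  | ccbccc => cccc

bca->ac; cb->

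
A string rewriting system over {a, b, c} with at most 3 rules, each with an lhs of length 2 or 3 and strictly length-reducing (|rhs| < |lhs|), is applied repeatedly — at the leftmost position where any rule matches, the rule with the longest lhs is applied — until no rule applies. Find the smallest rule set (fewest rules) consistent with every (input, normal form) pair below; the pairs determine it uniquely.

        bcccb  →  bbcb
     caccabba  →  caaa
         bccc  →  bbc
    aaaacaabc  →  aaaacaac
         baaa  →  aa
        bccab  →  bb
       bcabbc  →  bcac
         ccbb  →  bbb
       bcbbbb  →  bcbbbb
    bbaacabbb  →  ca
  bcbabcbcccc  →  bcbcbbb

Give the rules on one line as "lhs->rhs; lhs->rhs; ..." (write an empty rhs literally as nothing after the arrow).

ab->a; ba->; cc->b

  | bcccb => bbcb
  | caccabba => cababba => caabba => caaba => caaa
  | bccc => bbc
  | aaaacaabc => aaaacaac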